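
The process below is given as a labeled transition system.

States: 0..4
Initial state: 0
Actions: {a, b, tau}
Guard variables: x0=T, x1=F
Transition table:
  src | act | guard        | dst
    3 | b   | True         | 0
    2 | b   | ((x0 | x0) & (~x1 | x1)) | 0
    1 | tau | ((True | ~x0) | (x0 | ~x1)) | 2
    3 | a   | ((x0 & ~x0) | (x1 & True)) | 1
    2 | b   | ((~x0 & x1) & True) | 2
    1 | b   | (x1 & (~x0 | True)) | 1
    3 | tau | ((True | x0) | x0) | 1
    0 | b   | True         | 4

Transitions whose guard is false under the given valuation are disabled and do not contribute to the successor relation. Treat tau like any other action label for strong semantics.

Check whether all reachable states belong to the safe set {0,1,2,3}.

Inv-set: {0,1,2,3}
Reachable = {0,4}
  0: safe
  4: outside
reach 4 via b — violates

Answer: INVARIANT VIOLATED at state 4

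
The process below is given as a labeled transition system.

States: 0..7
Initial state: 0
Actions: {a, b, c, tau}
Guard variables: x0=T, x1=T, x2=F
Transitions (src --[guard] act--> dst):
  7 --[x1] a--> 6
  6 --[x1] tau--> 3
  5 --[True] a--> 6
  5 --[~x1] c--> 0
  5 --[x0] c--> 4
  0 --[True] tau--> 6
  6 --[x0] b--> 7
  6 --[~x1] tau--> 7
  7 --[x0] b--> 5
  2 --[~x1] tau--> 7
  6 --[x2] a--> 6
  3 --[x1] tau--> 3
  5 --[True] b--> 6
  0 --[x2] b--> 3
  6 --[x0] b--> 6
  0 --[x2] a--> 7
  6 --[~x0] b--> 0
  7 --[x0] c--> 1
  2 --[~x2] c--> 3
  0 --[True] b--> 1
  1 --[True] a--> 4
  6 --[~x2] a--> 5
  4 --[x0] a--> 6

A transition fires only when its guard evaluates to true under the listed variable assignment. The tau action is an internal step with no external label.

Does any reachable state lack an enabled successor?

Reach set: {0,1,3,4,5,6,7}
  0: b→1  tau→6  [2 out]
  1: a→4  [1 out]
  3: tau→3  [1 out]
  4: a→6  [1 out]
  5: a→6  b→6  c→4  [3 out]
  6: a→5  b→6  b→7  tau→3  [4 out]
  7: a→6  b→5  c→1  [3 out]

Answer: DEADLOCK-FREE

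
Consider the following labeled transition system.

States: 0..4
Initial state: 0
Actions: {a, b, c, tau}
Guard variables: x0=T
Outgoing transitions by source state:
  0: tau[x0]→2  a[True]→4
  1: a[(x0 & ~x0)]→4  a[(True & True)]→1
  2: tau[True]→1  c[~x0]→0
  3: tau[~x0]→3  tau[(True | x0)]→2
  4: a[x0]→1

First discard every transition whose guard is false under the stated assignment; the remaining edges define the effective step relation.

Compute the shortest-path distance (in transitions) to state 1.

Answer: 2

Trace:
Layered search for 1:
  L0 = {0}
  L1 = {2,4}
  L2 = {1}
depth(1)=2, e.g. a·a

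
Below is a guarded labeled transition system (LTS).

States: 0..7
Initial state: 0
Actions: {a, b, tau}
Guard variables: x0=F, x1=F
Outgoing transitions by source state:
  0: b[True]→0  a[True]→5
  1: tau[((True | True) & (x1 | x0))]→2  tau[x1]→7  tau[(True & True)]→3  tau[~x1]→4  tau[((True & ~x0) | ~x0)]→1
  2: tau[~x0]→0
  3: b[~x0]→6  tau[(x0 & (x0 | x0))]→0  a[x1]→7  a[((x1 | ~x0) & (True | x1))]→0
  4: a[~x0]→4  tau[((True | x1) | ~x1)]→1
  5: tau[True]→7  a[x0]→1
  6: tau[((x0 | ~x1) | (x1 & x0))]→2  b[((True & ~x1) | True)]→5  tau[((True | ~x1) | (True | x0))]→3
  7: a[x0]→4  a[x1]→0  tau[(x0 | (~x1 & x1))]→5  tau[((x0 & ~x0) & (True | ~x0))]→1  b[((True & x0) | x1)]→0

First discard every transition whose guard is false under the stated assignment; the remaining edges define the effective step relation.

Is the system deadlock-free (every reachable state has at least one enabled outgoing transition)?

R = {0,5,7}
  0: a→5  b→0  [2 exit(s)]
  5: tau→7  [1 exit(s)]
  7: ∅  [deadlock]
witness 7: a·tau

Answer: DEADLOCK at state 7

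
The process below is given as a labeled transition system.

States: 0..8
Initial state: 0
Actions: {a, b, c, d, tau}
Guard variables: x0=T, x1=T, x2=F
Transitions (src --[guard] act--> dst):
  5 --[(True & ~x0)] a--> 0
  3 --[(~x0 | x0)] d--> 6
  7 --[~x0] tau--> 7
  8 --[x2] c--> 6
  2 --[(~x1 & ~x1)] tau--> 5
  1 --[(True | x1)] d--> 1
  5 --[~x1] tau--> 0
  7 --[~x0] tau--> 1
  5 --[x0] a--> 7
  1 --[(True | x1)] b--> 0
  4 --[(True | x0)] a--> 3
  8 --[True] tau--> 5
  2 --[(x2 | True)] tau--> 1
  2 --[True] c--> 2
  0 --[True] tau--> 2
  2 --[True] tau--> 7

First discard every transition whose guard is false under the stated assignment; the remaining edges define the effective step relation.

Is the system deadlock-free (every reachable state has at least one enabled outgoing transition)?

Reach set: {0,1,2,7}
  0: tau→2  [deg 1]
  1: b→0  d→1  [deg 2]
  2: c→2  tau→1  tau→7  [deg 3]
  7: ∅  [no exit]
trace reaching 7: tau·tau

Answer: DEADLOCK at state 7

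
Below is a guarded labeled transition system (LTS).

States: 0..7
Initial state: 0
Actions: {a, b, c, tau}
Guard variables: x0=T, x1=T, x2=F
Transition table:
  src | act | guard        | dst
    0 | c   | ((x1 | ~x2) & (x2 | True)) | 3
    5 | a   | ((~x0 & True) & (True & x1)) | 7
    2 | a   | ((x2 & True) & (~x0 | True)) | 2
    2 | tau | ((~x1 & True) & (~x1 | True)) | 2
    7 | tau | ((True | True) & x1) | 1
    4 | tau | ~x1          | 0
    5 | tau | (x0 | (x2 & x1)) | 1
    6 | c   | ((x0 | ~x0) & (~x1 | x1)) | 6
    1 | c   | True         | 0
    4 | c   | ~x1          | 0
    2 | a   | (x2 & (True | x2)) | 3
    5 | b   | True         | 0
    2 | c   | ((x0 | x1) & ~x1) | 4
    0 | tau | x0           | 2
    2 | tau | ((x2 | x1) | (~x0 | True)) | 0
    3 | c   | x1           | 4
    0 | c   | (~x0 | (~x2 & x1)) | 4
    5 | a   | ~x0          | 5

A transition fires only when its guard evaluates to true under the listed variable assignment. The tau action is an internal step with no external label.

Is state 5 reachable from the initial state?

Answer: UNREACHABLE

Analysis:
After dropping false guards: 10 live edges.
depth 0: {0}
depth 1: {2,3,4}  total {0,2,3,4}
Reachable = {0,2,3,4}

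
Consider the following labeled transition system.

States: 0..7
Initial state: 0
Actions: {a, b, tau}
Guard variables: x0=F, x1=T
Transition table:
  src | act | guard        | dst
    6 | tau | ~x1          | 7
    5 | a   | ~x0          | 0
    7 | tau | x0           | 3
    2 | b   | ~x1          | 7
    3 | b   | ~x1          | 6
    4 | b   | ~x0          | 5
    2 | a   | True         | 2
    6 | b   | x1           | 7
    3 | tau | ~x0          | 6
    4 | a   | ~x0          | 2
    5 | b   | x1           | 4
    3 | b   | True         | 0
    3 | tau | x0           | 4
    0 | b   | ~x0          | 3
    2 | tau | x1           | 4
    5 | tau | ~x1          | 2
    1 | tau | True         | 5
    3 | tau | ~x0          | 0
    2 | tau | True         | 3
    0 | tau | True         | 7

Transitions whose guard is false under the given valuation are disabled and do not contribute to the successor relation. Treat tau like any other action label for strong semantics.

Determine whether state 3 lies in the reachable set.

Guard filter leaves 14 enabled edge(s).
L0 = {0}
L1 = {3,7}  cumulative {0,3,7}
L2 = {6}  cumulative {0,3,6,7}
Reachable = {0,3,6,7}
trace reaching 3: b

Answer: REACHABLE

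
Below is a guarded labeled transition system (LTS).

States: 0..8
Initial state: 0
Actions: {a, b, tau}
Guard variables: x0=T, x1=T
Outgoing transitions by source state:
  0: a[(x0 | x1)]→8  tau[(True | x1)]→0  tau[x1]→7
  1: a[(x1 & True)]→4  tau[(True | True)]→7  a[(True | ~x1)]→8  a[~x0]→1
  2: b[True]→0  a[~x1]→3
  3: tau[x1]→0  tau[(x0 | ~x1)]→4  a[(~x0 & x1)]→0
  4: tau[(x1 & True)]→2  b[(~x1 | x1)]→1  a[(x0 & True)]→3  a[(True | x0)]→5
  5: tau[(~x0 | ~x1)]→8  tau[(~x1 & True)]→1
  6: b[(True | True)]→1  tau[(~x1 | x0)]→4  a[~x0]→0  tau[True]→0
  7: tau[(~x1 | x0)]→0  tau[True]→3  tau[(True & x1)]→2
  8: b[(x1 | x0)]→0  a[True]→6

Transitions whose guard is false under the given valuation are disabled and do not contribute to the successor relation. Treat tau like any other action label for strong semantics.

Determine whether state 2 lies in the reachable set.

Guard filter leaves 21 enabled edge(s).
Layer 0: {0}
Layer 1: {7,8}  cumulative {0,7,8}
Layer 2: {2,3,6}  cumulative {0,2,3,6,7,8}
Layer 3: {1,4}  cumulative {0,1,2,3,4,6,7,8}
Layer 4: {5}  cumulative {0,1,2,3,4,5,6,7,8}
Reachable = {0,1,2,3,4,5,6,7,8}
Path to 2: tau·tau

Answer: REACHABLE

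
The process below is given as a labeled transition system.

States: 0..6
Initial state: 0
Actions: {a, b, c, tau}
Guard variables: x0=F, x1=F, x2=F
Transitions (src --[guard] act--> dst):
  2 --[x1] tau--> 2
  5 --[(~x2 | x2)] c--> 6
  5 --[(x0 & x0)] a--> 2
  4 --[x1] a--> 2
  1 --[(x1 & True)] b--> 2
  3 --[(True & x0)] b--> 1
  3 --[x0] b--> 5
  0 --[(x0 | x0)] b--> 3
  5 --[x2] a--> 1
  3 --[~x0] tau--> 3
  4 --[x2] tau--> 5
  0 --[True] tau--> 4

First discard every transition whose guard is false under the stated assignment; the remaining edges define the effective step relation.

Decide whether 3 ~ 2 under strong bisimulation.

Answer: NOT BISIMILAR

Working:
Compute ~ classes (split until stable):
  π0 = {{0,1,2,3,4,5,6}}
  π1 = {{0,3},{1,2,4,6},{5}}
  π2 = {{0},{1,2,4,6},{3},{5}}
stable after 3 split(s): 4 block(s)
3∈{3}, 2∈{1,2,4,6}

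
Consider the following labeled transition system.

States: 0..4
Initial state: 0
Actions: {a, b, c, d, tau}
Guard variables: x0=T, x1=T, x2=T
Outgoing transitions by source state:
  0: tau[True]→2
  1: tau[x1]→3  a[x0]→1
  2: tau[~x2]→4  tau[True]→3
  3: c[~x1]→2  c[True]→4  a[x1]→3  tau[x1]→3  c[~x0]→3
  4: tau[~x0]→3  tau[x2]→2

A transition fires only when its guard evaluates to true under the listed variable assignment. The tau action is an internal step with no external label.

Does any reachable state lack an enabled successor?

Answer: DEADLOCK-FREE

Trace:
R = {0,2,3,4}
  0: tau→2  [1 exit(s)]
  2: tau→3  [1 exit(s)]
  3: a→3  c→4  tau→3  [3 exit(s)]
  4: tau→2  [1 exit(s)]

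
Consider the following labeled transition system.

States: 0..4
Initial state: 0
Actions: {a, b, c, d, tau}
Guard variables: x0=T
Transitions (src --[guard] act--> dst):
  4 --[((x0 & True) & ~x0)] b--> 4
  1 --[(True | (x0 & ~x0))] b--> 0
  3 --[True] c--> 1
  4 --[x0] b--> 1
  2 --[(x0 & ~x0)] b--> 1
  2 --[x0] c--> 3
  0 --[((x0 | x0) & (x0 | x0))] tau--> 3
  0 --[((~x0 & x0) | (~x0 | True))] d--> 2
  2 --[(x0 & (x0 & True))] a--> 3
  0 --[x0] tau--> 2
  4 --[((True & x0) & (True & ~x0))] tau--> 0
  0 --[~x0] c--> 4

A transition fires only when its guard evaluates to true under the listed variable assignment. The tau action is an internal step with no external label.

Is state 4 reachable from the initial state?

Guard filter leaves 8 enabled edge(s).
L0 = {0}
L1 = {2,3}  total {0,2,3}
L2 = {1}  total {0,1,2,3}
R = {0,1,2,3}

Answer: UNREACHABLE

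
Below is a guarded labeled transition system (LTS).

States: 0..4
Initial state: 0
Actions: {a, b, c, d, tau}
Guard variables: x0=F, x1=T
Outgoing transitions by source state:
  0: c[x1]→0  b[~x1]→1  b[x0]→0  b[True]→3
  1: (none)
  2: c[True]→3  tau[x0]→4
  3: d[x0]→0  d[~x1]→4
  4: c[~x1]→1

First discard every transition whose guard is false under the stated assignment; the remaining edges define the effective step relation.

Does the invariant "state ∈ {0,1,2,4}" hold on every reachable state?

Allowed set {0,1,2,4}
R = {0,3}
  0: safe
  3: outside
witness against invariant: b → 3

Answer: INVARIANT VIOLATED at state 3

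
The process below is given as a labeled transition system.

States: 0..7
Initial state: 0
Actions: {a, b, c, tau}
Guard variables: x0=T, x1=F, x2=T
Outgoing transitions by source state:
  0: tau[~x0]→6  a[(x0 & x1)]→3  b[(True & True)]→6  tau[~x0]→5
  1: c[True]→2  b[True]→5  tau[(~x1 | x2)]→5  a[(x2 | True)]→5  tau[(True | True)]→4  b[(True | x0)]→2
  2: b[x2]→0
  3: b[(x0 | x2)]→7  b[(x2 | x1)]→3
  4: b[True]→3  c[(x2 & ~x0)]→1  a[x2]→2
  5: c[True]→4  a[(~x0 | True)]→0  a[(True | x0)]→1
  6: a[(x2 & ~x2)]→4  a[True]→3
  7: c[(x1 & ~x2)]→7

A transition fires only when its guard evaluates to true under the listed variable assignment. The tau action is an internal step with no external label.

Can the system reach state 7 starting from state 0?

Answer: REACHABLE

Analysis:
After dropping false guards: 16 live edges.
depth 0: {0}
depth 1: {6}  cumulative {0,6}
depth 2: {3}  cumulative {0,3,6}
depth 3: {7}  cumulative {0,3,6,7}
Reach set: {0,3,6,7}
trace reaching 7: b·a·b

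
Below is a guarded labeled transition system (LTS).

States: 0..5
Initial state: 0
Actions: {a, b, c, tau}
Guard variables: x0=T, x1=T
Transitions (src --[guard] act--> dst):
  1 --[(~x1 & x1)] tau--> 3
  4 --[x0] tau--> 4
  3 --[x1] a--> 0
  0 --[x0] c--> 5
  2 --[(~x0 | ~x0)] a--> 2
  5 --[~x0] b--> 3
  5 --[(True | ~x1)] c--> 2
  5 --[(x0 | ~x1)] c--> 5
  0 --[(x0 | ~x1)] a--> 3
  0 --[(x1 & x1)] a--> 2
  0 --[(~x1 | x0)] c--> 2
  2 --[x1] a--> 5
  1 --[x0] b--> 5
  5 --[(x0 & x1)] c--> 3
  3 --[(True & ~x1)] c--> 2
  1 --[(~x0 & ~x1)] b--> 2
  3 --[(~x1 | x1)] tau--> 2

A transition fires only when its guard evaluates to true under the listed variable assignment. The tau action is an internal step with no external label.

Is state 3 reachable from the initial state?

Answer: REACHABLE

Analysis:
12 transition(s) survive guard evaluation.
L0 = {0}
L1 = {2,3,5}  now seen {0,2,3,5}
R = {0,2,3,5}
trace reaching 3: a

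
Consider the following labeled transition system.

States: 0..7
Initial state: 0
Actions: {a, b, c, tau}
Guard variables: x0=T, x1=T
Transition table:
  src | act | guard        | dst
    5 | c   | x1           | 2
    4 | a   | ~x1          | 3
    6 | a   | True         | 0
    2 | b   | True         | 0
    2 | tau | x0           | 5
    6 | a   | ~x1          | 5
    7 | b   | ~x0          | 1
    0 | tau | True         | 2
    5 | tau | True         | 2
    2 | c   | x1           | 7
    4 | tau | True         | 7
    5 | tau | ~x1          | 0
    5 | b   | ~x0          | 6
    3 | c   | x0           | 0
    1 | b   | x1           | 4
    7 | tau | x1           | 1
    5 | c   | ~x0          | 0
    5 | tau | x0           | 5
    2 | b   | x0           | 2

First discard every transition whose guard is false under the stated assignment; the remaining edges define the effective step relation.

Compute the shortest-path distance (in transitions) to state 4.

BFS to 4:
  Layer 0: {0}
  Layer 1: {2}
  Layer 2: {5,7}
  Layer 3: {1}
  Layer 4: {4}
depth(4)=4, e.g. tau·c·tau·b

Answer: 4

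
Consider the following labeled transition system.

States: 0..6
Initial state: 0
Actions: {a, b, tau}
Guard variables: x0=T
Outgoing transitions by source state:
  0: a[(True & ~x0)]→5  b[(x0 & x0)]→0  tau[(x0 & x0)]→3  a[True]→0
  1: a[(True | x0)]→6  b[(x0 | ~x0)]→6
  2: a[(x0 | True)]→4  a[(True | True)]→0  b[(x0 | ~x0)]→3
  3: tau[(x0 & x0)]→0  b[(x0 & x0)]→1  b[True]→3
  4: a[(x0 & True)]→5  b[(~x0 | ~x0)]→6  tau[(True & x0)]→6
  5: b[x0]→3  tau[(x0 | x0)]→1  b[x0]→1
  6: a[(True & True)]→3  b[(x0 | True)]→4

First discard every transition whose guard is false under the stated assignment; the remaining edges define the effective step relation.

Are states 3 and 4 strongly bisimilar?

Compute ~ classes (split until stable):
  round 0: {{0,1,2,3,4,5,6}}
  round 1: {{0},{1,2,6},{3,5},{4}}
  round 2: {{0},{1},{2},{3},{4},{5},{6}}
7 equivalence class(es) (converged in 3)
[3]={3}  [4]={4}

Answer: NOT BISIMILAR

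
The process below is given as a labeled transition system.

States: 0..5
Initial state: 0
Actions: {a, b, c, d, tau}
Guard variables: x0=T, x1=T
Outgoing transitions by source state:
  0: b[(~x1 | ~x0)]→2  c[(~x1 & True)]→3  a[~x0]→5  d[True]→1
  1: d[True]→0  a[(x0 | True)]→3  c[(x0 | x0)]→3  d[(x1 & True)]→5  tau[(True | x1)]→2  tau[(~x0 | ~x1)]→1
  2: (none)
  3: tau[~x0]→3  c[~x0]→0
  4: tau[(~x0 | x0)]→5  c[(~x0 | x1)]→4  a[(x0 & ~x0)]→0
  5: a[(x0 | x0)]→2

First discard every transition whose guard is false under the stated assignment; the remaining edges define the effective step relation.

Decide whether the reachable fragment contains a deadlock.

Answer: DEADLOCK at state 2

Trace:
Reach set: {0,1,2,3,5}
  0: d→1  [1 exit(s)]
  1: a→3  c→3  d→0  d→5  tau→2  [5 exit(s)]
  2: ∅  [deadlock]
  3: ∅  [deadlock]
  5: a→2  [1 exit(s)]
Path to 2: d·tau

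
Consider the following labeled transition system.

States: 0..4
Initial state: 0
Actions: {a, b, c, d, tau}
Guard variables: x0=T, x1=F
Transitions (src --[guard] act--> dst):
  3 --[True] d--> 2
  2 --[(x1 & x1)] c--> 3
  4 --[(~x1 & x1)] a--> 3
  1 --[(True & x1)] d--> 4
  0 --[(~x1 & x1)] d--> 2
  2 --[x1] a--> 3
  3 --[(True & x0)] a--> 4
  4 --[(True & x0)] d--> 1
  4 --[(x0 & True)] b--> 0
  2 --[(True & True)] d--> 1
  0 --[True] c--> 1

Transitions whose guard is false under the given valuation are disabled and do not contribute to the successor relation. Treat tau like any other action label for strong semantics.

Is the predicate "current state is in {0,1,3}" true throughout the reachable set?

Answer: INVARIANT HOLDS

Analysis:
Inv-set: {0,1,3}
R = {0,1}
  0: ✓
  1: ✓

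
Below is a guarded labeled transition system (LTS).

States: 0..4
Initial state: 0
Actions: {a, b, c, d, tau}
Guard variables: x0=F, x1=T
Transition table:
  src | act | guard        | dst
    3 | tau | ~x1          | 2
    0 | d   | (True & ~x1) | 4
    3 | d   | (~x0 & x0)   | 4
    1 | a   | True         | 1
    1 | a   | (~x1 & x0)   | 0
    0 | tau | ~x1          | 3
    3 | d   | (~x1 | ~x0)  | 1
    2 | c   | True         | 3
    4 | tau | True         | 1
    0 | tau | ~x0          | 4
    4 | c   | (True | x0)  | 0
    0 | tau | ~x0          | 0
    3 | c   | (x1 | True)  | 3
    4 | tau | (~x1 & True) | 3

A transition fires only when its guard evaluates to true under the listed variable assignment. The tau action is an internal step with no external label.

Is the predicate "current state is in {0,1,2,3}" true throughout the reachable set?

Answer: INVARIANT VIOLATED at state 4

Trace:
Allowed set {0,1,2,3}
Reachable = {0,1,4}
  0: ok
  1: ok
  4: ✗ unsafe
witness against invariant: tau → 4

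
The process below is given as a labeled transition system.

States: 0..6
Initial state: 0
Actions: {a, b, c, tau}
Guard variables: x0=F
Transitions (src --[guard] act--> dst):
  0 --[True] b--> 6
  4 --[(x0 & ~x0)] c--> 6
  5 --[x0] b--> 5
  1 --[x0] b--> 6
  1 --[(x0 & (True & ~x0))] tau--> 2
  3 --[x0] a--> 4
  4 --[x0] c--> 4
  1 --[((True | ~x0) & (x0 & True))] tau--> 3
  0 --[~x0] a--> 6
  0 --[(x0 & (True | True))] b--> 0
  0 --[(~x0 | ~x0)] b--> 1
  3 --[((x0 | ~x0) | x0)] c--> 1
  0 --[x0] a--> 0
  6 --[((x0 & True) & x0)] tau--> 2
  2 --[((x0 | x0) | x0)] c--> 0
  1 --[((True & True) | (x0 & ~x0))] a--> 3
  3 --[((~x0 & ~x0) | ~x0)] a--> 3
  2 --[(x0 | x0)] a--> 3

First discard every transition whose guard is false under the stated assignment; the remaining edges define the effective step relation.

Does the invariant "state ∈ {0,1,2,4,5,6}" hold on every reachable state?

Allowed set {0,1,2,4,5,6}
Reach set: {0,1,3,6}
  0: ok
  1: ok
  3: ✗ unsafe
  6: ok
witness against invariant: b·a → 3

Answer: INVARIANT VIOLATED at state 3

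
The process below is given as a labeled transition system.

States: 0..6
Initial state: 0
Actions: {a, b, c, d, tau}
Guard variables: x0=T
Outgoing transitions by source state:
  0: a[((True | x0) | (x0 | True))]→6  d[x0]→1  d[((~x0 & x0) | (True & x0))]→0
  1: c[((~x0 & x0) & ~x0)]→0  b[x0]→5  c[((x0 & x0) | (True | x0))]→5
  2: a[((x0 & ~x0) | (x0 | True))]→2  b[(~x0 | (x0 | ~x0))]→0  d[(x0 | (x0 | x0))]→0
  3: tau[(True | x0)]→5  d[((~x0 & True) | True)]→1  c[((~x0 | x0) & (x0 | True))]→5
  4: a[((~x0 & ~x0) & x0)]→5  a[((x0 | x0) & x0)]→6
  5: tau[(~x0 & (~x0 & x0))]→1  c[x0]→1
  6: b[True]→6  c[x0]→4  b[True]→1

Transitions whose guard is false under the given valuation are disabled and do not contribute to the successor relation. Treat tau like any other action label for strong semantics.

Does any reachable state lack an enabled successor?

Reach set: {0,1,4,5,6}
  0: a→6  d→0  d→1  [deg 3]
  1: b→5  c→5  [deg 2]
  4: a→6  [deg 1]
  5: c→1  [deg 1]
  6: b→1  b→6  c→4  [deg 3]

Answer: DEADLOCK-FREE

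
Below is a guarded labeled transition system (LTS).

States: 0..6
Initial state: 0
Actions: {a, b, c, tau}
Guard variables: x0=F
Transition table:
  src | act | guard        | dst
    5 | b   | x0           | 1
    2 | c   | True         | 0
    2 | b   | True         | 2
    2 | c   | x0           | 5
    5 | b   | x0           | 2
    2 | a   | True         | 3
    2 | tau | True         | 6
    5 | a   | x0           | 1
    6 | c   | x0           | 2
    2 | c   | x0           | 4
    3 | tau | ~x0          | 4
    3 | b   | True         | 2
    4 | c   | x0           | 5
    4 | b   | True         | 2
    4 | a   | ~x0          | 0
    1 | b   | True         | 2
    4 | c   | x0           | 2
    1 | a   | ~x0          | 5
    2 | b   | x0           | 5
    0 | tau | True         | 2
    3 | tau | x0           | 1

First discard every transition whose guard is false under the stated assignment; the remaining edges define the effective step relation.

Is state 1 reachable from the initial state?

Answer: UNREACHABLE

Analysis:
11 transition(s) survive guard evaluation.
L0 = {0}
L1 = {2}  cumulative {0,2}
L2 = {3,6}  cumulative {0,2,3,6}
L3 = {4}  cumulative {0,2,3,4,6}
Reach set: {0,2,3,4,6}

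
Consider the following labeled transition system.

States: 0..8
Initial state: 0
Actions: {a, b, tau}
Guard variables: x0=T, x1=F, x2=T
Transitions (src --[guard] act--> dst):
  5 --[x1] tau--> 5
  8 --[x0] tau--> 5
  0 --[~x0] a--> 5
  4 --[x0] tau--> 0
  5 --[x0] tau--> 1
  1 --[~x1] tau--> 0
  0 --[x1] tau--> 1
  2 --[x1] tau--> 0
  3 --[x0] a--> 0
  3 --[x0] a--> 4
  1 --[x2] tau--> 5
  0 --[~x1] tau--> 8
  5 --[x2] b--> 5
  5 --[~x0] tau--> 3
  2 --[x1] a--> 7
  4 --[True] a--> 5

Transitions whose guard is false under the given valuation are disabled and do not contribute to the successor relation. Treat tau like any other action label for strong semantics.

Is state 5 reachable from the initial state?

Answer: REACHABLE

Trace:
After dropping false guards: 10 live edges.
Layer 0: {0}
Layer 1: {8}  total {0,8}
Layer 2: {5}  total {0,5,8}
Layer 3: {1}  total {0,1,5,8}
R = {0,1,5,8}
trace reaching 5: tau·tau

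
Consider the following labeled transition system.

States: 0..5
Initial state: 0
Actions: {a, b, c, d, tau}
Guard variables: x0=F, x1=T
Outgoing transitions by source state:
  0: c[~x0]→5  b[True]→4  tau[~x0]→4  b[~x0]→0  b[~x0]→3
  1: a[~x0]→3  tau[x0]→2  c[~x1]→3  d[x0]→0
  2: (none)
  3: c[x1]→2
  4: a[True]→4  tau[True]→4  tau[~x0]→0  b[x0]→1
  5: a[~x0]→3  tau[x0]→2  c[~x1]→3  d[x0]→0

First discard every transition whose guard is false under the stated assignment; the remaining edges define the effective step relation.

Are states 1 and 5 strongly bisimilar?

Refine partition for ~:
  round 0: {{0,1,2,3,4,5}}
  round 1: {{0},{1,5},{2},{3},{4}}
Fixed point at round 2; 5 class(es).
1∈{1,5}, 5∈{1,5}

Answer: BISIMILAR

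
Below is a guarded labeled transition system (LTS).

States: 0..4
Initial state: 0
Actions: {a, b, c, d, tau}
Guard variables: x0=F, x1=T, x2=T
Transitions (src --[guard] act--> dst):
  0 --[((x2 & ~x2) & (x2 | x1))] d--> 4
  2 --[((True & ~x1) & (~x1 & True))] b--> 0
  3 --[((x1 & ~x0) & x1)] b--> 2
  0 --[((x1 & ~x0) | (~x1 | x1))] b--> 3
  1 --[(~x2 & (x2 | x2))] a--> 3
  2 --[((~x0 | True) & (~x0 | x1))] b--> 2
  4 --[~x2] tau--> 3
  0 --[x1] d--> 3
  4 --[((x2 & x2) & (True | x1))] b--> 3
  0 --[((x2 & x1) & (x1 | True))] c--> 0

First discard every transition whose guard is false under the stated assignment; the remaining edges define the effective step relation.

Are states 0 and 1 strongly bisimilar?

Answer: NOT BISIMILAR

Analysis:
Compute ~ classes (split until stable):
  P[0] = {{0,1,2,3,4}}
  P[1] = {{0},{1},{2,3,4}}
stable after 2 split(s): 3 block(s)
0∈{0}, 1∈{1}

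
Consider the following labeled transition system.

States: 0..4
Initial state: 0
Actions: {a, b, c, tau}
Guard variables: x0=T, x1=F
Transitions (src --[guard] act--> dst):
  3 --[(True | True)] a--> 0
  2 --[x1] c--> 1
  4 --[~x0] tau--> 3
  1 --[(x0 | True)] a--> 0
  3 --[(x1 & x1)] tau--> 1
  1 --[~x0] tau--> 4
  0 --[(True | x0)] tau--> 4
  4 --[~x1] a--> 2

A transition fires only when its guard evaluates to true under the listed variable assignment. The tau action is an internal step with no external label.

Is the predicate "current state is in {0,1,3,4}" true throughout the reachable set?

Answer: INVARIANT VIOLATED at state 2

Analysis:
Inv-set: {0,1,3,4}
Reachable = {0,2,4}
  0: ✓
  2: ✗ unsafe
  4: ✓
reach 2 via tau·a — violates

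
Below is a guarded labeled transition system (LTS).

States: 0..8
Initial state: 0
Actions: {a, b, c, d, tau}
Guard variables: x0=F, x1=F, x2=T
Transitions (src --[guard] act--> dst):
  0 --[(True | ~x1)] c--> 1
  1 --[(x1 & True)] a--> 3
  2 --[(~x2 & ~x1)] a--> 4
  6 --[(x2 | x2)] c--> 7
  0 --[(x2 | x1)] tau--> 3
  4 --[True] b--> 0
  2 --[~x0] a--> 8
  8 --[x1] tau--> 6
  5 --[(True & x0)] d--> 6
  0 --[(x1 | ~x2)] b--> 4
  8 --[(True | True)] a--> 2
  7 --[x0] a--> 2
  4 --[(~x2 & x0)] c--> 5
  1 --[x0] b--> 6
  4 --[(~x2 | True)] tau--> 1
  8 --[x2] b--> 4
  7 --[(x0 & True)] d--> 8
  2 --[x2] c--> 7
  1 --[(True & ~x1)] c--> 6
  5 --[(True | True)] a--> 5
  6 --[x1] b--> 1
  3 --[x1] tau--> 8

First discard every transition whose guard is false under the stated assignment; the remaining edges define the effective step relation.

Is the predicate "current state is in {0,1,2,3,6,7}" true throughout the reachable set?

Answer: INVARIANT HOLDS

Analysis:
Allowed set {0,1,2,3,6,7}
Reachable = {0,1,3,6,7}
  0: ok
  1: ok
  3: ok
  6: ok
  7: ok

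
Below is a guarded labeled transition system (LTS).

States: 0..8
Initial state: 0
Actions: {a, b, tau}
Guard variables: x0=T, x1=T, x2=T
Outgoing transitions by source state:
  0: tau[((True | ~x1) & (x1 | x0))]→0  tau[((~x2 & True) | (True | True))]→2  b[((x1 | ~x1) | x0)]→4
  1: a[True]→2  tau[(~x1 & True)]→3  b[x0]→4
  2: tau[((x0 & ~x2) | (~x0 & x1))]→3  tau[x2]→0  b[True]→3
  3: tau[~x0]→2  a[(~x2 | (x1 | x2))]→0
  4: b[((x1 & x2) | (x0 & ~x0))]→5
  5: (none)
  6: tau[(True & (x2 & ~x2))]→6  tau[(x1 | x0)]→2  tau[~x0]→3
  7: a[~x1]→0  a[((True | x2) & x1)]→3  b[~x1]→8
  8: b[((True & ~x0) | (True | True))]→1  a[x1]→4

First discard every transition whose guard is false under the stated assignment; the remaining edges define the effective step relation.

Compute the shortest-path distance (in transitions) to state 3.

Layered search for 3:
  Layer 0: {0}
  Layer 1: {2,4}
  Layer 2: {3,5}
first hit 3 at d=2 via tau·b

Answer: 2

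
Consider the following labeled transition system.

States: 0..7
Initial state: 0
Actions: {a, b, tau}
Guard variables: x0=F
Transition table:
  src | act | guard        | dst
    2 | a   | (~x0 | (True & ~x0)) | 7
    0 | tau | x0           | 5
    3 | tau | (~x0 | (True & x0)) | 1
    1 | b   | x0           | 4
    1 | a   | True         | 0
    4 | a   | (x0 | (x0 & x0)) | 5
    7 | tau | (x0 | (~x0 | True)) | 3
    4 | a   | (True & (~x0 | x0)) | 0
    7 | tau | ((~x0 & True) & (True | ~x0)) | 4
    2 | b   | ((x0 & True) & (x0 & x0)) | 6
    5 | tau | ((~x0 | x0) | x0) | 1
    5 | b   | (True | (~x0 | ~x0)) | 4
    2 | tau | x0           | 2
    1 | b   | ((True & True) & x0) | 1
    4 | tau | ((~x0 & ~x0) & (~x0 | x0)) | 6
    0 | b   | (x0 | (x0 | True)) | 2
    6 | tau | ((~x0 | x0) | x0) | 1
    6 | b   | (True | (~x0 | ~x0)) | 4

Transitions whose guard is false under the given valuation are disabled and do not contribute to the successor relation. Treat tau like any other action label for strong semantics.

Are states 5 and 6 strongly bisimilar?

Bisimulation quotient by refinement:
  P[0] = {{0,1,2,3,4,5,6,7}}
  P[1] = {{0},{1,2},{3,7},{4},{5,6}}
  P[2] = {{0},{1},{2},{3},{4},{5,6},{7}}
stable after 3 split(s): 7 block(s)
[5]={5,6}  [6]={5,6}

Answer: BISIMILAR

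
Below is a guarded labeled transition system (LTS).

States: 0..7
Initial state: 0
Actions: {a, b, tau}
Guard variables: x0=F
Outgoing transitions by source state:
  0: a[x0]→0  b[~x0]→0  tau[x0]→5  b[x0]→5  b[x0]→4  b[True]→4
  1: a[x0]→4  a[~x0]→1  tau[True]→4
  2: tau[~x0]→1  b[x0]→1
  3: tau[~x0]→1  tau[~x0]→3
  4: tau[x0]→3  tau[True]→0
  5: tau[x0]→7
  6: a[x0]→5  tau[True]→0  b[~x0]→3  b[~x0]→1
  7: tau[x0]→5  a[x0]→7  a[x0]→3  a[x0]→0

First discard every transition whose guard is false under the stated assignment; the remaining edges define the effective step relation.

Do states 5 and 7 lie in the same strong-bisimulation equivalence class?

Bisimulation quotient by refinement:
  P[0] = {{0,1,2,3,4,5,6,7}}
  P[1] = {{0},{1},{2,3,4},{5,7},{6}}
  P[2] = {{0},{1},{2},{3},{4},{5,7},{6}}
7 equivalence class(es) (converged in 3)
class of 5: {5,7}; class of 7: {5,7}

Answer: BISIMILAR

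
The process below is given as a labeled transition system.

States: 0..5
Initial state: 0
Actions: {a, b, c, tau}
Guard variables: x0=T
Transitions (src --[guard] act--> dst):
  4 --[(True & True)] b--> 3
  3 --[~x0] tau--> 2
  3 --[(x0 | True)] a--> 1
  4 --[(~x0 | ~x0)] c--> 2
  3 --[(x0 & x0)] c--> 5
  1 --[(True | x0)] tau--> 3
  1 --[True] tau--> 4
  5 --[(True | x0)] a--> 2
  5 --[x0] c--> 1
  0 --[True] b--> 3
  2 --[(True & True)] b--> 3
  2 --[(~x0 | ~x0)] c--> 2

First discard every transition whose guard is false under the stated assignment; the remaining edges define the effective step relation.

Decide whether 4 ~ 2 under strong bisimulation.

Answer: BISIMILAR

Trace:
Bisimulation quotient by refinement:
  round 0: {{0,1,2,3,4,5}}
  round 1: {{0,2,4},{1},{3,5}}
  round 2: {{0,2,4},{1},{3},{5}}
Fixed point at round 3; 4 class(es).
class of 4: {0,2,4}; class of 2: {0,2,4}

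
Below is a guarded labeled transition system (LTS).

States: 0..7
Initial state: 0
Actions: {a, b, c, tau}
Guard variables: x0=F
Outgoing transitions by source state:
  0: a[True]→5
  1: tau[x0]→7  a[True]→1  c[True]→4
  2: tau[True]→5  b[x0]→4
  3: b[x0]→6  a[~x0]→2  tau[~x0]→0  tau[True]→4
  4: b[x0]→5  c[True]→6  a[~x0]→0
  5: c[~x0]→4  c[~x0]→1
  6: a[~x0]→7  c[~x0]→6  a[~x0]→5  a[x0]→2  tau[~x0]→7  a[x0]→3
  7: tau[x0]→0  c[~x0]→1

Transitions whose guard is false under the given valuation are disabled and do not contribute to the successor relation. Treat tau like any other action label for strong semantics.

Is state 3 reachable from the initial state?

After dropping false guards: 16 live edges.
Layer 0: {0}
Layer 1: {5}  now seen {0,5}
Layer 2: {1,4}  now seen {0,1,4,5}
Layer 3: {6}  now seen {0,1,4,5,6}
Layer 4: {7}  now seen {0,1,4,5,6,7}
Reach set: {0,1,4,5,6,7}

Answer: UNREACHABLE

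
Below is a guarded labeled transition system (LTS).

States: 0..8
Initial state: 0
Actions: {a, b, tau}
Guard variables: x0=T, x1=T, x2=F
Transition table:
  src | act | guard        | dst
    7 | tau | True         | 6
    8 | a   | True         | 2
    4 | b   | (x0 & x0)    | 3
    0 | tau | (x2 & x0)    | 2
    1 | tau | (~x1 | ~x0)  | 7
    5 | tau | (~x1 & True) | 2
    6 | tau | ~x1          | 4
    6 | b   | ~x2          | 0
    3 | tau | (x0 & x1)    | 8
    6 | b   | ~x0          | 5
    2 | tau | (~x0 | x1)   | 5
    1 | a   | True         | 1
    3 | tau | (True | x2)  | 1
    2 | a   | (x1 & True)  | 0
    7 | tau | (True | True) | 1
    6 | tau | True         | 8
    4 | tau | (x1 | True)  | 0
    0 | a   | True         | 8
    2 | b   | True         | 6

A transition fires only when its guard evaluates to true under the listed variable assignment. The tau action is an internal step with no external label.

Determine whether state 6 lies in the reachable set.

Answer: REACHABLE

Trace:
Guard filter leaves 14 enabled edge(s).
depth 0: {0}
depth 1: {8}  now seen {0,8}
depth 2: {2}  now seen {0,2,8}
depth 3: {5,6}  now seen {0,2,5,6,8}
R = {0,2,5,6,8}
Path to 6: a·a·b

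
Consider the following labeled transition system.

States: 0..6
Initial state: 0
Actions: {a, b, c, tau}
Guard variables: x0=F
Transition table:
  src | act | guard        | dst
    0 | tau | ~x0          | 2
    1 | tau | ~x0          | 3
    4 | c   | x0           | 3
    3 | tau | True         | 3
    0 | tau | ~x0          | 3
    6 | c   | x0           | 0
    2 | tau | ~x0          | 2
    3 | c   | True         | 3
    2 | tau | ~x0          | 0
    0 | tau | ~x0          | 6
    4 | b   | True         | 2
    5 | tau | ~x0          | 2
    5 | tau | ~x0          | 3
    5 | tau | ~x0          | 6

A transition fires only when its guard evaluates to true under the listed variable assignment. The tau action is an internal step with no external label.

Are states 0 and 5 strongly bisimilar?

Compute ~ classes (split until stable):
  round 0: {{0,1,2,3,4,5,6}}
  round 1: {{0,1,2,5},{3},{4},{6}}
  round 2: {{0,5},{1},{2},{3},{4},{6}}
Fixed point at round 3; 6 class(es).
class of 0: {0,5}; class of 5: {0,5}

Answer: BISIMILAR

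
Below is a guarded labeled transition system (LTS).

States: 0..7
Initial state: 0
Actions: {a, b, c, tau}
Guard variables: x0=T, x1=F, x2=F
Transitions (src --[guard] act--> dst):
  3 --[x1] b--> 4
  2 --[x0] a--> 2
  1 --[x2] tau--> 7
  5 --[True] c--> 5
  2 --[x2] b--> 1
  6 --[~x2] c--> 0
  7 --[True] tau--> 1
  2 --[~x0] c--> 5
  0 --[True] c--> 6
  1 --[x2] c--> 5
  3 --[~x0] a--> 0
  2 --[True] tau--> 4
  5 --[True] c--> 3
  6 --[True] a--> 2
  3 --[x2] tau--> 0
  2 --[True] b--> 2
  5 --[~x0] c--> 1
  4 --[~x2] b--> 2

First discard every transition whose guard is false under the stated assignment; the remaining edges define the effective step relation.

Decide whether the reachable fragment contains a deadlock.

Reachable = {0,2,4,6}
  0: c→6  [deg 1]
  2: a→2  b→2  tau→4  [deg 3]
  4: b→2  [deg 1]
  6: a→2  c→0  [deg 2]

Answer: DEADLOCK-FREE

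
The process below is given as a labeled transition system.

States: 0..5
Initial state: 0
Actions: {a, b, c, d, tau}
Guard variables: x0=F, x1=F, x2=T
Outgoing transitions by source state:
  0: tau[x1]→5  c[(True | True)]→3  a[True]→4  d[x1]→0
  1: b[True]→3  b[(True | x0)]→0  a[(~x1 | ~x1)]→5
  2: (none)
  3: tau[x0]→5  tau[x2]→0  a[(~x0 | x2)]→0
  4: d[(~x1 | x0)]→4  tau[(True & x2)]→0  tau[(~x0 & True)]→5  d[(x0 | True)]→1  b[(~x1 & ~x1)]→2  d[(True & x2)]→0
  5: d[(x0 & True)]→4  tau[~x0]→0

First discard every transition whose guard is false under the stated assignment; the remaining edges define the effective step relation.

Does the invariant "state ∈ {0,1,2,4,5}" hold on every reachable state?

Answer: INVARIANT VIOLATED at state 3

Working:
Safe = {0,1,2,4,5}
Reachable = {0,1,2,3,4,5}
  0: ok
  1: ok
  2: ok
  3: ✗ unsafe
  4: ok
  5: ok
counterexample path to 3: c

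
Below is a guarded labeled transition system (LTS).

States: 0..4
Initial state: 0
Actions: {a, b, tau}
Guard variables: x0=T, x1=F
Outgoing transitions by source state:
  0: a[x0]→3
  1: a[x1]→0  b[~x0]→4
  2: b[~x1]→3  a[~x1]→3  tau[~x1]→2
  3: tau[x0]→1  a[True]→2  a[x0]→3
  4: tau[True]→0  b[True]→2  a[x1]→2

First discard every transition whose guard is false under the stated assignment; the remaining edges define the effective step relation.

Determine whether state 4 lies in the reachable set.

Answer: UNREACHABLE

Working:
Guard filter leaves 9 enabled edge(s).
Layer 0: {0}
Layer 1: {3}  now seen {0,3}
Layer 2: {1,2}  now seen {0,1,2,3}
Reach set: {0,1,2,3}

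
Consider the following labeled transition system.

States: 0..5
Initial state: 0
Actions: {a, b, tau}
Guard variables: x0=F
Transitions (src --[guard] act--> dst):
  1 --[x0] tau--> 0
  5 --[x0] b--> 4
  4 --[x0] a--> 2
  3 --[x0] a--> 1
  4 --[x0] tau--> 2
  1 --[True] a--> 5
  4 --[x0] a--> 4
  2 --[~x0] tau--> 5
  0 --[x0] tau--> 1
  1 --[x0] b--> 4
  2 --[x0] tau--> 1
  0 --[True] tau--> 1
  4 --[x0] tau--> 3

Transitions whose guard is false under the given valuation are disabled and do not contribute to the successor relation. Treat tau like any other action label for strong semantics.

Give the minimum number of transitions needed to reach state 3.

BFS to 3:
  depth 0: {0}
  depth 1: {1}
  depth 2: {5}
3 never appears.

Answer: UNREACHABLE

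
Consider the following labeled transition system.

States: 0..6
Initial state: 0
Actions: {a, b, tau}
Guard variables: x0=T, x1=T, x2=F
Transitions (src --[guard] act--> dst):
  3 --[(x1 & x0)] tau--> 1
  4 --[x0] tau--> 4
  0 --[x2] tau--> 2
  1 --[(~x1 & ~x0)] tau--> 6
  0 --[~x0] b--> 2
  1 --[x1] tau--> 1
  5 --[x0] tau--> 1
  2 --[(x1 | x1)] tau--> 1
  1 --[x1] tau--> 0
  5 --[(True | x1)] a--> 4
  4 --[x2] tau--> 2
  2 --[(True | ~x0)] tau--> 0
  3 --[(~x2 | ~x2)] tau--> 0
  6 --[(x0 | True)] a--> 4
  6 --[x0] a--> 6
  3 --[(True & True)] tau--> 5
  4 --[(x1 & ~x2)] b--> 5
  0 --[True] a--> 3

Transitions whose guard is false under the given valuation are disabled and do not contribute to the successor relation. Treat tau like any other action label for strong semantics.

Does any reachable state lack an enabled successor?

Answer: DEADLOCK-FREE

Trace:
Reachable = {0,1,3,4,5}
  0: a→3  [1 exit(s)]
  1: tau→0  tau→1  [2 exit(s)]
  3: tau→0  tau→1  tau→5  [3 exit(s)]
  4: b→5  tau→4  [2 exit(s)]
  5: a→4  tau→1  [2 exit(s)]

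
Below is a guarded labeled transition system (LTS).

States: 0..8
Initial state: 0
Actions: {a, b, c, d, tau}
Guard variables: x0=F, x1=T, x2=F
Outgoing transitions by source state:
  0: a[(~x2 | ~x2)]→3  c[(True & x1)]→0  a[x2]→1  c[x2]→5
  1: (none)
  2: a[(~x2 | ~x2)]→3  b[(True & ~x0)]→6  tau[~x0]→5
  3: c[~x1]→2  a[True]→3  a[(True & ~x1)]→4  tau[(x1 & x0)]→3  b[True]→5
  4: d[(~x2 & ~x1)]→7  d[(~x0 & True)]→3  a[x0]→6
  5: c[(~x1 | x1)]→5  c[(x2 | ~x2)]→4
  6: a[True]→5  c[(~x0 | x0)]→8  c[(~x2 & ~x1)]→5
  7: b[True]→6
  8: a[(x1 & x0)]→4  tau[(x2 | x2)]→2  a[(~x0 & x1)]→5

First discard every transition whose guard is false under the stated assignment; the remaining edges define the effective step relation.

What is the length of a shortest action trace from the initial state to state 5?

Answer: 2

Working:
BFS to 5:
  L0 = {0}
  L1 = {3}
  L2 = {5}
5 enters at depth 2; path a·b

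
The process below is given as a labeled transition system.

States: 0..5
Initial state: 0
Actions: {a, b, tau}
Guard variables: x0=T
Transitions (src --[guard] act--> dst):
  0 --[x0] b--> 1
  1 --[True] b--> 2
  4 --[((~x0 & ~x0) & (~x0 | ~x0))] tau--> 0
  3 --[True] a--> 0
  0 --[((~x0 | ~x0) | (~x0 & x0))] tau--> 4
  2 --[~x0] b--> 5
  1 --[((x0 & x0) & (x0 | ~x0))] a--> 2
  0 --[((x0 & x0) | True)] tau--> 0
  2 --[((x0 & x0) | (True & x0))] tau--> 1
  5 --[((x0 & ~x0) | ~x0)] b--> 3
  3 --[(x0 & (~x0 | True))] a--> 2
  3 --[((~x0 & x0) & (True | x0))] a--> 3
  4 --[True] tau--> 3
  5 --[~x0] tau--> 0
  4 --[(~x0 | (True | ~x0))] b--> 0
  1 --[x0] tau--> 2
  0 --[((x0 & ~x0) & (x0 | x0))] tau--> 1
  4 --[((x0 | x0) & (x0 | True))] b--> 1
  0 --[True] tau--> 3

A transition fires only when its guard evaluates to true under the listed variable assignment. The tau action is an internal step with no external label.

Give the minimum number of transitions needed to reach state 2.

Answer: 2

Analysis:
BFS to 2:
  L0 = {0}
  L1 = {1,3}
  L2 = {2}
2 enters at depth 2; path b·a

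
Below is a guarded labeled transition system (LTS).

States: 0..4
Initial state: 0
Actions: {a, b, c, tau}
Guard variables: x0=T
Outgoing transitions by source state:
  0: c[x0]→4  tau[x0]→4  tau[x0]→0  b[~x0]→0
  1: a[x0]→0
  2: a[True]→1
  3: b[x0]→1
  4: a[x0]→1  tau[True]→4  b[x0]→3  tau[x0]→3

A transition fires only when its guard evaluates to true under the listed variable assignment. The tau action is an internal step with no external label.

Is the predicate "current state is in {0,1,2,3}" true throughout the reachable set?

Allowed set {0,1,2,3}
R = {0,1,3,4}
  0: ok
  1: ok
  3: ok
  4: VIOLATES
reach 4 via c — violates

Answer: INVARIANT VIOLATED at state 4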